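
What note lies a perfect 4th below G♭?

G down a perfect fourth is D, so the target letter is D.
From Gb, a perfect fourth is 5 semitones down: Db.

Db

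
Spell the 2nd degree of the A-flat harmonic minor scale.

Bb

The Ab harmonic minor scale runs Ab Bb Cb Db Eb Fb G.
Degree 2 is Bb.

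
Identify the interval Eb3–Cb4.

minor sixth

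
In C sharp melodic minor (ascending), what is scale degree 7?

B#

Degree 7 takes the letter 6 steps above C, which is B.
In melodic minor (ascending), degree 7 sits 11 semitones above the tonic. C# + 11 semitones is pitch class 0, spelled on B as B#.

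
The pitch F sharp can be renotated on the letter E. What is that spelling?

F# is pitch class 6. The letter E alone is pitch class 4.
To reach pitch class 6 from E requires an offset of +2 semitones, i.e. double sharp: E##.

E##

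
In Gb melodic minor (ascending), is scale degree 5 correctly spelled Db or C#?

Each scale degree takes a distinct letter name. Degree 5 of a scale on G must use the letter D.
Db and C# are enharmonically the same pitch, but only Db uses the letter D, so it is the correct spelling here.

Db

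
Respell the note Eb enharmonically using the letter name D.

D#

Plain D sits 1 semitone below Eb, so on the letter D the same pitch needs a sharp: D#.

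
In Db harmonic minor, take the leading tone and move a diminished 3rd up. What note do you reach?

Ebb

The leading tone of Db harmonic minor is C.
A diminished third (2 semitones) above C lands on the letter E, giving Ebb.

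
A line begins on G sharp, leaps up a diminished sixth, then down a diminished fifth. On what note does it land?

A

A diminished sixth up from G# is Eb (letter E, 7 semitones up).
A diminished fifth down from Eb is A (letter A, 6 semitones down).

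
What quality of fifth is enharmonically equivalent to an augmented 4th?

diminished

An augmented fourth spans 6 semitones.
A fifth spanning 6 semitones is diminished (the perfect fifth is 7).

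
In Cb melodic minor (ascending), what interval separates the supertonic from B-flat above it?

major sixth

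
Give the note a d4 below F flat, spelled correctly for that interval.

C

F down a perfect fourth is C, so the target letter is C.
From Fb, a diminished fourth is 4 semitones down: C.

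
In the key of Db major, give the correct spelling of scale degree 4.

Gb

Degree 4 takes the letter 3 steps above D, which is G.
In major, degree 4 sits 5 semitones above the tonic. Db + 5 semitones is pitch class 6, spelled on G as Gb.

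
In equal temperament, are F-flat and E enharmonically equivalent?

Fb = pitch class 4 and E = pitch class 4 — the same pitch class, so they are enharmonic equivalents.

Yes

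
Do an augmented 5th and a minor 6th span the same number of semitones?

Yes

An augmented fifth spans 8 semitones; a minor sixth spans 8.
They are enharmonically equivalent.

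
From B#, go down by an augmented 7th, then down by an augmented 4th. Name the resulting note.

Gb

An augmented seventh down from B# is C (letter C, 12 semitones down).
An augmented fourth down from C is Gb (letter G, 6 semitones down).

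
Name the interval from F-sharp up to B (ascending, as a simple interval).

The letter names run F→B, a span of 3 letter steps, so the interval is some kind of fourth.
F# to B is 5 semitones. A perfect fourth is 5, so 5 makes it perfect.

perfect fourth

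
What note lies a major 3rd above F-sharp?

A third above F lands on the letter A.
A major third spans 4 semitones, so F# moves to pitch class 10. On the letter A that is A#.

A#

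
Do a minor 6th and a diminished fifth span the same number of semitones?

No

A minor sixth spans 8 semitones; a diminished fifth spans 6.
The spans differ, so they are not enharmonic equivalents.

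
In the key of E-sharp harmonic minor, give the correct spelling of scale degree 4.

Degree 4 takes the letter 3 steps above E, which is A.
In harmonic minor, degree 4 sits 5 semitones above the tonic. E# + 5 semitones is pitch class 10, spelled on A as A#.

A#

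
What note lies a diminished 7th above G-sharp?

A seventh above G lands on the letter F.
A diminished seventh spans 9 semitones, so G# moves to pitch class 5. On the letter F that is F.

F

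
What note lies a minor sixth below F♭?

A sixth below F lands on the letter A.
A minor sixth spans 8 semitones, so Fb moves to pitch class 8. On the letter A that is Ab.

Ab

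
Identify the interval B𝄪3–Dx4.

minor third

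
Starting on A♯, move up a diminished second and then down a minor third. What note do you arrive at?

G

A diminished second up from A# is Bb (letter B, 0 semitones up).
A minor third down from Bb is G (letter G, 3 semitones down).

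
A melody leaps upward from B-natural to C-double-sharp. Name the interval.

augmented second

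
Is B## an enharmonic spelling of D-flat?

B## = pitch class 1 and Db = pitch class 1 — the same pitch class, so they are enharmonic equivalents.

Yes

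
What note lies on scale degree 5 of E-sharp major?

Degree 5 takes the letter 4 steps above E, which is B.
In major, degree 5 sits 7 semitones above the tonic. E# + 7 semitones is pitch class 0, spelled on B as B#.

B#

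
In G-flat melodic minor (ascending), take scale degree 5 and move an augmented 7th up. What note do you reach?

C#

Scale degree 5 of Gb melodic minor (ascending) is Db.
An augmented seventh (12 semitones) above Db lands on the letter C, giving C#.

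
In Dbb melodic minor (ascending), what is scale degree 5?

The Dbb melodic minor (ascending) scale runs Dbb Ebb Fbb Gbb Abb Bbb Cb.
Degree 5 is Abb.

Abb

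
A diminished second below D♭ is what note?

A second below D lands on the letter C.
A diminished second spans 0 semitones, so Db moves to pitch class 1. On the letter C that is C#.

C#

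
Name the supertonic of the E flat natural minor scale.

F

Degree 2 takes the letter 1 step above E, which is F.
In natural minor, degree 2 sits 2 semitones above the tonic. Eb + 2 semitones is pitch class 5, spelled on F as F.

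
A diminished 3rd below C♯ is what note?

C down a major third is Ab, so the target letter is A.
From C#, a diminished third is 2 semitones down: A##.

A##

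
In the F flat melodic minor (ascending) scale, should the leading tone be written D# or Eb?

Eb

Each scale degree takes a distinct letter name. Degree 7 of a scale on F must use the letter E.
Eb and D# are enharmonically the same pitch, but only Eb uses the letter E, so it is the correct spelling here.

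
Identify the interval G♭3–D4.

The letter names run G→D, a span of 4 letter steps, so the interval is some kind of fifth.
Gb to D is 8 semitones. A perfect fifth is 7, so 8 makes it augmented.

augmented fifth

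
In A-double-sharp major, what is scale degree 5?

Degree 5 takes the letter 4 steps above A, which is E.
In major, degree 5 sits 7 semitones above the tonic. A## + 7 semitones is pitch class 6, spelled on E as E##.

E##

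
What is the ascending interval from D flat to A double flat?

diminished fifth

The letter names run D→A, a span of 4 letter steps, so the interval is some kind of fifth.
Db to Abb is 6 semitones. A perfect fifth is 7, so 6 makes it diminished.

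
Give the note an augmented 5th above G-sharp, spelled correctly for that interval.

G up a perfect fifth is D, so the target letter is D.
From G#, an augmented fifth is 8 semitones up: D##.

D##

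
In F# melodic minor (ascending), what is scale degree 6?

Degree 6 takes the letter 5 steps above F, which is D.
In melodic minor (ascending), degree 6 sits 9 semitones above the tonic. F# + 9 semitones is pitch class 3, spelled on D as D#.

D#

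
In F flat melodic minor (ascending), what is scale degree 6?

Db

The Fb melodic minor (ascending) scale runs Fb Gb Abb Bbb Cb Db Eb.
Degree 6 is Db.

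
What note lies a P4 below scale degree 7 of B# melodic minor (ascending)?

E##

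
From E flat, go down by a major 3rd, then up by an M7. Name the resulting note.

Bb

A major third down from Eb is Cb (letter C, 4 semitones down).
A major seventh up from Cb is Bb (letter B, 11 semitones up).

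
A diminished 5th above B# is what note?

A fifth above B lands on the letter F.
A diminished fifth spans 6 semitones, so B# moves to pitch class 6. On the letter F that is F#.

F#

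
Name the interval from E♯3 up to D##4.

The letter names run E→D, a span of 6 letter steps, so the interval is some kind of seventh.
E# to D## is 11 semitones. A major seventh is 11, so 11 makes it major.

major seventh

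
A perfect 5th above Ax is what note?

E##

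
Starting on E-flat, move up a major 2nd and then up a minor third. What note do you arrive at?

A major second up from Eb is F (letter F, 2 semitones up).
A minor third up from F is Ab (letter A, 3 semitones up).

Ab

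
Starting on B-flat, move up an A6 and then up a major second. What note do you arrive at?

An augmented sixth up from Bb is G# (letter G, 10 semitones up).
A major second up from G# is A# (letter A, 2 semitones up).

A#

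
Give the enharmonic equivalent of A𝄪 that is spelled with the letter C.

A## is pitch class 11. The letter C alone is pitch class 0.
To reach pitch class 11 from C requires an offset of -1 semitone, i.e. flat: Cb.

Cb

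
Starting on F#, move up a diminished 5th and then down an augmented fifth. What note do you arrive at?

Fb

A diminished fifth up from F# is C (letter C, 6 semitones up).
An augmented fifth down from C is Fb (letter F, 8 semitones down).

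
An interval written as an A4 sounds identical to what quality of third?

doubly augmented

An augmented fourth spans 6 semitones.
A third spanning 6 semitones is doubly augmented (the major third is 4).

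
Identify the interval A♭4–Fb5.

minor sixth

The letter names run A→F, a span of 5 letter steps, so the interval is some kind of sixth.
Ab to Fb is 8 semitones. A major sixth is 9, so 8 makes it minor.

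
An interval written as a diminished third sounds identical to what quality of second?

A diminished third spans 2 semitones.
A second spanning 2 semitones is major (the major second is 2).

major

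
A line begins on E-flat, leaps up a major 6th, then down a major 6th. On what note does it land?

Eb

A major sixth up from Eb is C (letter C, 9 semitones up).
A major sixth down from C is Eb (letter E, 9 semitones down).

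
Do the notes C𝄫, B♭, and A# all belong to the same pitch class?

Yes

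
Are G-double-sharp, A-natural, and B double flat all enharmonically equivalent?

Yes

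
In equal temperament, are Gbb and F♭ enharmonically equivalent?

No

Two spellings are enharmonically equivalent only if they share a pitch class.
Here Gbb → 5, Fb → 4; 4 ≠ 5, so they are not.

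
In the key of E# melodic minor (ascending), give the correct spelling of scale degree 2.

The E# melodic minor (ascending) scale runs E# F## G# A# B# C## D##.
Degree 2 is F##.

F##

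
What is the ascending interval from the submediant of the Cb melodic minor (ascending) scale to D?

augmented fourth

The submediant of Cb melodic minor (ascending) is Ab.
Ab up to D: letters A→D make it a fourth; 6 semitones makes it augmented.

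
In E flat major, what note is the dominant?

The Eb major scale runs Eb F G Ab Bb C D.
Degree 5 is Bb.

Bb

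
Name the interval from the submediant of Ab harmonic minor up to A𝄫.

minor third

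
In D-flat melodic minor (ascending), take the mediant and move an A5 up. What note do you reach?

C

The mediant of Db melodic minor (ascending) is Fb.
An augmented fifth (8 semitones) above Fb lands on the letter C, giving C.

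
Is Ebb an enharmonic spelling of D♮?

Yes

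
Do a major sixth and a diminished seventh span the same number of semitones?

Yes

A major sixth spans 9 semitones; a diminished seventh spans 9.
They are enharmonically equivalent.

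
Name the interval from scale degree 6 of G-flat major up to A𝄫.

Scale degree 6 of Gb major is Eb.
Eb up to Abb: letters E→A make it a fourth; 4 semitones makes it diminished.

diminished fourth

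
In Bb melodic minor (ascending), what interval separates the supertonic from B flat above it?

The supertonic of Bb melodic minor (ascending) is C.
C up to Bb: letters C→B make it a seventh; 10 semitones makes it minor.

minor seventh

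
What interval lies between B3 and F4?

diminished fifth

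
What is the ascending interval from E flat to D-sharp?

augmented seventh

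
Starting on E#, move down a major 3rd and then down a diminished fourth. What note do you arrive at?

G##

A major third down from E# is C# (letter C, 4 semitones down).
A diminished fourth down from C# is G## (letter G, 4 semitones down).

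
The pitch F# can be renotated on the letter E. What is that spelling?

E##

F# is pitch class 6. The letter E alone is pitch class 4.
To reach pitch class 6 from E requires an offset of +2 semitones, i.e. double sharp: E##.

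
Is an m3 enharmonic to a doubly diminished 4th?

Yes

A minor third spans 3 semitones; a doubly diminished fourth spans 3.
They are enharmonically equivalent.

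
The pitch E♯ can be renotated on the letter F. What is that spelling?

E# is pitch class 5. The letter F alone is pitch class 5.
Pitch class 5 on F needs no accidental: F.

F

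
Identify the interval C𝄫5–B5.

Counting letters C–D–E–F–G–A–B gives a seventh.
Cbb→B = 13 semitones, 2 wider than the major seventh (11), so doubly augmented.

doubly augmented seventh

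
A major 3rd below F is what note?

F down a major third is Db, so the target letter is D.
From F, a major third is 4 semitones down: Db.

Db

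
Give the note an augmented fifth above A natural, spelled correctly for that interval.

E#

A fifth above A lands on the letter E.
An augmented fifth spans 8 semitones, so A moves to pitch class 5. On the letter E that is E#.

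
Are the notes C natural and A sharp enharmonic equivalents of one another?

C is pitch class 0; A# is pitch class 10.
The pitch classes differ (0 vs. 10), so they are not enharmonic equivalents.

No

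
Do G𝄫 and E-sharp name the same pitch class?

Yes

Gbb = pitch class 5 and E# = pitch class 5 — the same pitch class, so they are enharmonic equivalents.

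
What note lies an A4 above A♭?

A up a perfect fourth is D, so the target letter is D.
From Ab, an augmented fourth is 6 semitones up: D.

D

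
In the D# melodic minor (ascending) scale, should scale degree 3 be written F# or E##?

Each scale degree takes a distinct letter name. Degree 3 of a scale on D must use the letter F.
F# and E## are enharmonically the same pitch, but only F# uses the letter F, so it is the correct spelling here.

F#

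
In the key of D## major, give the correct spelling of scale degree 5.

Degree 5 takes the letter 4 steps above D, which is A.
In major, degree 5 sits 7 semitones above the tonic. D## + 7 semitones is pitch class 11, spelled on A as A##.

A##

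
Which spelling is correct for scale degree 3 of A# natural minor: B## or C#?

C#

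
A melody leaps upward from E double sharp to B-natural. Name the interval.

The letter names run E→B, a span of 4 letter steps, so the interval is some kind of fifth.
E## to B is 5 semitones. A perfect fifth is 7, so 5 makes it doubly diminished.

doubly diminished fifth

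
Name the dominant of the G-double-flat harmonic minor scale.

Dbb

Degree 5 takes the letter 4 steps above G, which is D.
In harmonic minor, degree 5 sits 7 semitones above the tonic. Gbb + 7 semitones is pitch class 0, spelled on D as Dbb.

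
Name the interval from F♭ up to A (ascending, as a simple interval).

Counting letters F–G–A gives a third.
Fb→A = 5 semitones, 1 wider than the major third (4), so augmented.

augmented third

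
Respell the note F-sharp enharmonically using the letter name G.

Plain G sits 1 semitone above F#, so on the letter G the same pitch needs a flat: Gb.

Gb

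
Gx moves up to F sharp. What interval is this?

Counting letters G–A–B–C–D–E–F gives a seventh.
G##→F# = 9 semitones, 2 narrower than the major seventh (11), so diminished.

diminished seventh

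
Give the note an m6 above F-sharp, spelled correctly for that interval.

D

A sixth above F lands on the letter D.
A minor sixth spans 8 semitones, so F# moves to pitch class 2. On the letter D that is D.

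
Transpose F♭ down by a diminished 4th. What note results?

C

A fourth below F lands on the letter C.
A diminished fourth spans 4 semitones, so Fb moves to pitch class 0. On the letter C that is C.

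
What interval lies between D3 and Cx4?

augmented seventh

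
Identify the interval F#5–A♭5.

Counting letters F–G–A gives a third.
F#→Ab = 2 semitones, 2 narrower than the major third (4), so diminished.

diminished third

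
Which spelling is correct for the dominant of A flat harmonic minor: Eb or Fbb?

Eb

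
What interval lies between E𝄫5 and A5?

Counting letters E–F–G–A gives a fourth.
Ebb→A = 7 semitones, 2 wider than the perfect fourth (5), so doubly augmented.

doubly augmented fourth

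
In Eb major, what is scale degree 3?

G

The Eb major scale runs Eb F G Ab Bb C D.
Degree 3 is G.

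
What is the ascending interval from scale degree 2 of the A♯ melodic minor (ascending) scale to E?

Scale degree 2 of A# melodic minor (ascending) is B#.
B# up to E: letters B→E make it a fourth; 4 semitones makes it diminished.

diminished fourth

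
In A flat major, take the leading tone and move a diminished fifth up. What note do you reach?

Db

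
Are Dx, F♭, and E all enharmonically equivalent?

Yes

D## is pitch class 4; Fb is pitch class 4; E is pitch class 4.
All spellings map to pitch class 4, so they are enharmonically equivalent.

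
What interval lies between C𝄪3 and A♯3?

minor sixth

Counting letters C–D–E–F–G–A gives a sixth.
C##→A# = 8 semitones, 1 narrower than the major sixth (9), so minor.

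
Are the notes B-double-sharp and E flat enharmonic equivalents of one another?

B## is pitch class 1; Eb is pitch class 3.
The pitch classes differ (1 vs. 3), so they are not enharmonic equivalents.

No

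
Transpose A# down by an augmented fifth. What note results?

D

A down a perfect fifth is D, so the target letter is D.
From A#, an augmented fifth is 8 semitones down: D.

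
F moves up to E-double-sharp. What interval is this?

Counting letters F–G–A–B–C–D–E gives a seventh.
F→E## = 13 semitones, 2 wider than the major seventh (11), so doubly augmented.

doubly augmented seventh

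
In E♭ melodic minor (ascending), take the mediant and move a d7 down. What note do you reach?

The mediant of Eb melodic minor (ascending) is Gb.
A diminished seventh (9 semitones) below Gb lands on the letter A, giving A.

A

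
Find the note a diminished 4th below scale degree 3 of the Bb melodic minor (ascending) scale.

Scale degree 3 of Bb melodic minor (ascending) is Db.
A diminished fourth (4 semitones) below Db lands on the letter A, giving A.

A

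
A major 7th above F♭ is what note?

A seventh above F lands on the letter E.
A major seventh spans 11 semitones, so Fb moves to pitch class 3. On the letter E that is Eb.

Eb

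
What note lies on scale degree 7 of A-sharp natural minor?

G#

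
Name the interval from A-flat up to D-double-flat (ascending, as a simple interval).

diminished fourth

Counting letters A–B–C–D gives a fourth.
Ab→Dbb = 4 semitones, 1 narrower than the perfect fourth (5), so diminished.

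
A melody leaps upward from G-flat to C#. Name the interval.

Counting letters G–A–B–C gives a fourth.
Gb→C# = 7 semitones, 2 wider than the perfect fourth (5), so doubly augmented.

doubly augmented fourth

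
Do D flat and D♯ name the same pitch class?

Two spellings are enharmonically equivalent only if they share a pitch class.
Here Db → 1, D# → 3; 1 ≠ 3, so they are not.

No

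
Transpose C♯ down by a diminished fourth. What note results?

A fourth below C lands on the letter G.
A diminished fourth spans 4 semitones, so C# moves to pitch class 9. On the letter G that is G##.

G##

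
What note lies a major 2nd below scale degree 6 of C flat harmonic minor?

Gbb

Scale degree 6 of Cb harmonic minor is Abb.
A major second (2 semitones) below Abb lands on the letter G, giving Gbb.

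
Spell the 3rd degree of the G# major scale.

B#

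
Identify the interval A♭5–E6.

augmented fifth

The letter names run A→E, a span of 4 letter steps, so the interval is some kind of fifth.
Ab to E is 8 semitones. A perfect fifth is 7, so 8 makes it augmented.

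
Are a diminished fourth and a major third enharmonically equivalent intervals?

A diminished fourth spans 4 semitones; a major third spans 4.
They are enharmonically equivalent.

Yes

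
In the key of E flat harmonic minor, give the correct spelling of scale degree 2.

The Eb harmonic minor scale runs Eb F Gb Ab Bb Cb D.
Degree 2 is F.

F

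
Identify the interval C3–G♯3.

The letter names run C→G, a span of 4 letter steps, so the interval is some kind of fifth.
C to G# is 8 semitones. A perfect fifth is 7, so 8 makes it augmented.

augmented fifth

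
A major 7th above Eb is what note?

D

E up a major seventh is D#, so the target letter is D.
From Eb, a major seventh is 11 semitones up: D.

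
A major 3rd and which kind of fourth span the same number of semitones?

diminished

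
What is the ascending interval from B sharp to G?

diminished sixth

Counting letters B–C–D–E–F–G gives a sixth.
B#→G = 7 semitones, 2 narrower than the major sixth (9), so diminished.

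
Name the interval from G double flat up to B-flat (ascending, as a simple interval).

The letter names run G→B, a span of 2 letter steps, so the interval is some kind of third.
Gbb to Bb is 5 semitones. A major third is 4, so 5 makes it augmented.

augmented third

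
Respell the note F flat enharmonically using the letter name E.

Fb is pitch class 4. The letter E alone is pitch class 4.
Pitch class 4 on E needs no accidental: E.

E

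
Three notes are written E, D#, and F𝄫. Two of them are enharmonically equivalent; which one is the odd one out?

E

In 12-tone equal temperament, enharmonic equivalents share a pitch class. E is pitch class 4; D# is pitch class 3; Fbb is pitch class 3.
D# and Fbb share pitch class 3, while E is pitch class 4.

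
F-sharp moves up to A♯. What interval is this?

Counting letters F–G–A gives a third.
F#→A# = 4 semitones, exactly the major third.

major third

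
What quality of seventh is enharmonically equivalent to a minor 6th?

A minor sixth spans 8 semitones.
A seventh spanning 8 semitones is doubly diminished (the major seventh is 11).

doubly diminished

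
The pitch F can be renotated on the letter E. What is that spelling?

Plain E sits 1 semitone below F, so on the letter E the same pitch needs a sharp: E#.

E#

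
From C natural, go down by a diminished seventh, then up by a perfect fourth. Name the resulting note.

A diminished seventh down from C is D# (letter D, 9 semitones down).
A perfect fourth up from D# is G# (letter G, 5 semitones up).

G#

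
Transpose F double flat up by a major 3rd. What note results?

Abb

A third above F lands on the letter A.
A major third spans 4 semitones, so Fbb moves to pitch class 7. On the letter A that is Abb.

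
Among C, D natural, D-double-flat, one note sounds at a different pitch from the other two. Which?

In 12-tone equal temperament, enharmonic equivalents share a pitch class. C is pitch class 0; D is pitch class 2; Dbb is pitch class 0.
C and Dbb share pitch class 0, while D is pitch class 2.

D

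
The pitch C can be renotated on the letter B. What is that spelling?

Plain B sits 1 semitone below C, so on the letter B the same pitch needs a sharp: B#.

B#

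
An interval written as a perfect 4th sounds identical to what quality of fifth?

A perfect fourth spans 5 semitones.
A fifth spanning 5 semitones is doubly diminished (the perfect fifth is 7).

doubly diminished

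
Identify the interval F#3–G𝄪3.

augmented second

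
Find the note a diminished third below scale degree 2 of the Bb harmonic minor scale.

Scale degree 2 of Bb harmonic minor is C.
A diminished third (2 semitones) below C lands on the letter A, giving A#.

A#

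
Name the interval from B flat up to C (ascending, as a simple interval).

major second

The letter names run B→C, a span of 1 letter step, so the interval is some kind of second.
Bb to C is 2 semitones. A major second is 2, so 2 makes it major.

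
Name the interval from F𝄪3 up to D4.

Counting letters F–G–A–B–C–D gives a sixth.
F##→D = 7 semitones, 2 narrower than the major sixth (9), so diminished.

diminished sixth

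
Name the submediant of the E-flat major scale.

C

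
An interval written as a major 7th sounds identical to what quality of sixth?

doubly augmented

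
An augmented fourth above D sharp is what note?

G##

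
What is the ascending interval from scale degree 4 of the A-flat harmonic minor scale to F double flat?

diminished third

Scale degree 4 of Ab harmonic minor is Db.
Db up to Fbb: letters D→F make it a third; 2 semitones makes it diminished.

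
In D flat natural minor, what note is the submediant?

Bbb

The Db natural minor scale runs Db Eb Fb Gb Ab Bbb Cb.
Degree 6 is Bbb.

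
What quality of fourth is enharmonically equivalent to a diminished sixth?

doubly augmented

A diminished sixth spans 7 semitones.
A fourth spanning 7 semitones is doubly augmented (the perfect fourth is 5).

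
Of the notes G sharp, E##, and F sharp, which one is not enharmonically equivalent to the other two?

In 12-tone equal temperament, enharmonic equivalents share a pitch class. G# is pitch class 8; E## is pitch class 6; F# is pitch class 6.
E## and F# share pitch class 6, while G# is pitch class 8.

G#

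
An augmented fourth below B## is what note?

B down a perfect fourth is F#, so the target letter is F.
From B##, an augmented fourth is 6 semitones down: F##.

F##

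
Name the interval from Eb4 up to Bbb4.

diminished fifth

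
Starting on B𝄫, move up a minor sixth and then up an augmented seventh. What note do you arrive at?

A minor sixth up from Bbb is Gbb (letter G, 8 semitones up).
An augmented seventh up from Gbb is F (letter F, 12 semitones up).

F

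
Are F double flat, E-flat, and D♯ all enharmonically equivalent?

Yes

Fbb = pitch class 3 and Eb = pitch class 3 and D# = pitch class 3 — the same pitch class, so they are enharmonic equivalents.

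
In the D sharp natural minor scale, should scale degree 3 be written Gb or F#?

F#

Each scale degree takes a distinct letter name. Degree 3 of a scale on D must use the letter F.
F# and Gb are enharmonically the same pitch, but only F# uses the letter F, so it is the correct spelling here.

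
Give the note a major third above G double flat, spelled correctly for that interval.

G up a major third is B, so the target letter is B.
From Gbb, a major third is 4 semitones up: Bbb.

Bbb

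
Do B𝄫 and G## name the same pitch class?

Yes

Bbb is pitch class 9; G## is pitch class 9.
All spellings map to pitch class 9, so they are enharmonically equivalent.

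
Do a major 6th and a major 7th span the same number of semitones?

No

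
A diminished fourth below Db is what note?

D down a perfect fourth is A, so the target letter is A.
From Db, a diminished fourth is 4 semitones down: A.

A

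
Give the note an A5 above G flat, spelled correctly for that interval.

D

G up a perfect fifth is D, so the target letter is D.
From Gb, an augmented fifth is 8 semitones up: D.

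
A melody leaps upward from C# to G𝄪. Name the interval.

The letter names run C→G, a span of 4 letter steps, so the interval is some kind of fifth.
C# to G## is 8 semitones. A perfect fifth is 7, so 8 makes it augmented.

augmented fifth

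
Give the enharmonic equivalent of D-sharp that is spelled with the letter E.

Eb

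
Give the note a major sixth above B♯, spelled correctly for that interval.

B up a major sixth is G#, so the target letter is G.
From B#, a major sixth is 9 semitones up: G##.

G##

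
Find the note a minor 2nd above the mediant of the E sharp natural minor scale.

The mediant of E# natural minor is G#.
A minor second (1 semitone) above G# lands on the letter A, giving A.

A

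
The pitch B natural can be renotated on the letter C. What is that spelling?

Plain C sits 1 semitone above B, so on the letter C the same pitch needs a flat: Cb.

Cb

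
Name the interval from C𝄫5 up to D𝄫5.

The letter names run C→D, a span of 1 letter step, so the interval is some kind of second.
Cbb to Dbb is 2 semitones. A major second is 2, so 2 makes it major.

major second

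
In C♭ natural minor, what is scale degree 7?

Bbb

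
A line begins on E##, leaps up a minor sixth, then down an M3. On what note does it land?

A#

A minor sixth up from E## is C## (letter C, 8 semitones up).
A major third down from C## is A# (letter A, 4 semitones down).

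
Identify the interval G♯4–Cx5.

augmented fourth

The letter names run G→C, a span of 3 letter steps, so the interval is some kind of fourth.
G# to C## is 6 semitones. A perfect fourth is 5, so 6 makes it augmented.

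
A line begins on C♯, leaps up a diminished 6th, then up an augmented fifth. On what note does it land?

E

A diminished sixth up from C# is Ab (letter A, 7 semitones up).
An augmented fifth up from Ab is E (letter E, 8 semitones up).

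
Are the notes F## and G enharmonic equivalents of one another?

Yes

F## is pitch class 7; G is pitch class 7.
All spellings map to pitch class 7, so they are enharmonically equivalent.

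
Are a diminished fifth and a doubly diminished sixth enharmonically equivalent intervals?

Yes

A diminished fifth spans 6 semitones; a doubly diminished sixth spans 6.
They are enharmonically equivalent.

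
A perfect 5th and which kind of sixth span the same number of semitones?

diminished

A perfect fifth spans 7 semitones.
A sixth spanning 7 semitones is diminished (the major sixth is 9).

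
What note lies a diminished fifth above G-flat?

Dbb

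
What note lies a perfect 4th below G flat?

Db

A fourth below G lands on the letter D.
A perfect fourth spans 5 semitones, so Gb moves to pitch class 1. On the letter D that is Db.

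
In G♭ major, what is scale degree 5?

Db

The Gb major scale runs Gb Ab Bb Cb Db Eb F.
Degree 5 is Db.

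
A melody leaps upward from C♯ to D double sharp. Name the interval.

augmented second

Counting letters C–D gives a second.
C#→D## = 3 semitones, 1 wider than the major second (2), so augmented.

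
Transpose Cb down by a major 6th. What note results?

A sixth below C lands on the letter E.
A major sixth spans 9 semitones, so Cb moves to pitch class 2. On the letter E that is Ebb.

Ebb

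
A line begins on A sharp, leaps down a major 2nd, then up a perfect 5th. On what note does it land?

A major second down from A# is G# (letter G, 2 semitones down).
A perfect fifth up from G# is D# (letter D, 7 semitones up).

D#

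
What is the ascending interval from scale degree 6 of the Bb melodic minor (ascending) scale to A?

major second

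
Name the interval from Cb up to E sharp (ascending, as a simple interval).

The letter names run C→E, a span of 2 letter steps, so the interval is some kind of third.
Cb to E# is 6 semitones. A major third is 4, so 6 makes it doubly augmented.

doubly augmented third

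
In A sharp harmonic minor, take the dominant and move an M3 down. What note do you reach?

C#

The dominant of A# harmonic minor is E#.
A major third (4 semitones) below E# lands on the letter C, giving C#.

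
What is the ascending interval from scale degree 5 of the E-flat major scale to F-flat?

diminished fifth

Scale degree 5 of Eb major is Bb.
Bb up to Fb: letters B→F make it a fifth; 6 semitones makes it diminished.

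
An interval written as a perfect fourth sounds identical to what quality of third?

augmented

A perfect fourth spans 5 semitones.
A third spanning 5 semitones is augmented (the major third is 4).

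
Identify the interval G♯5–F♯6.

Counting letters G–A–B–C–D–E–F gives a seventh.
G#→F# = 10 semitones, 1 narrower than the major seventh (11), so minor.

minor seventh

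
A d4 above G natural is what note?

Cb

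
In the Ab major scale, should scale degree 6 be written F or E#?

Each scale degree takes a distinct letter name. Degree 6 of a scale on A must use the letter F.
F and E# are enharmonically the same pitch, but only F uses the letter F, so it is the correct spelling here.

F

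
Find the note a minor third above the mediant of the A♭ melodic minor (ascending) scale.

The mediant of Ab melodic minor (ascending) is Cb.
A minor third (3 semitones) above Cb lands on the letter E, giving Ebb.

Ebb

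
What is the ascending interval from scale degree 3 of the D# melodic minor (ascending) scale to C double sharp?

Scale degree 3 of D# melodic minor (ascending) is F#.
F# up to C##: letters F→C make it a fifth; 8 semitones makes it augmented.

augmented fifth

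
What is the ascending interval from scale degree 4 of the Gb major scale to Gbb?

Scale degree 4 of Gb major is Cb.
Cb up to Gbb: letters C→G make it a fifth; 6 semitones makes it diminished.

diminished fifth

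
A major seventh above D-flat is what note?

C

A seventh above D lands on the letter C.
A major seventh spans 11 semitones, so Db moves to pitch class 0. On the letter C that is C.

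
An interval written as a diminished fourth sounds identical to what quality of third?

A diminished fourth spans 4 semitones.
A third spanning 4 semitones is major (the major third is 4).

major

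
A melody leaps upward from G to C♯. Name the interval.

augmented fourth

Counting letters G–A–B–C gives a fourth.
G→C# = 6 semitones, 1 wider than the perfect fourth (5), so augmented.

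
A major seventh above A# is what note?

G##

A seventh above A lands on the letter G.
A major seventh spans 11 semitones, so A# moves to pitch class 9. On the letter G that is G##.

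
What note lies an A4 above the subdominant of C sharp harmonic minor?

The subdominant of C# harmonic minor is F#.
An augmented fourth (6 semitones) above F# lands on the letter B, giving B#.

B#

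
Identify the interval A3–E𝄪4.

Counting letters A–B–C–D–E gives a fifth.
A→E## = 9 semitones, 2 wider than the perfect fifth (7), so doubly augmented.

doubly augmented fifth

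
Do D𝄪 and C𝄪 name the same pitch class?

No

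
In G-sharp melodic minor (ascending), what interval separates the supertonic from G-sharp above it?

The supertonic of G# melodic minor (ascending) is A#.
A# up to G#: letters A→G make it a seventh; 10 semitones makes it minor.

minor seventh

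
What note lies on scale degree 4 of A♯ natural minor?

Degree 4 takes the letter 3 steps above A, which is D.
In natural minor, degree 4 sits 5 semitones above the tonic. A# + 5 semitones is pitch class 3, spelled on D as D#.

D#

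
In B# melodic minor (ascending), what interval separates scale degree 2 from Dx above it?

Scale degree 2 of B# melodic minor (ascending) is C##.
C## up to D##: letters C→D make it a second; 2 semitones makes it major.

major second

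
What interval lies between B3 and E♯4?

The letter names run B→E, a span of 3 letter steps, so the interval is some kind of fourth.
B to E# is 6 semitones. A perfect fourth is 5, so 6 makes it augmented.

augmented fourth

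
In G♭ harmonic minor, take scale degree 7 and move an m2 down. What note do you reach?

E

Scale degree 7 of Gb harmonic minor is F.
A minor second (1 semitone) below F lands on the letter E, giving E.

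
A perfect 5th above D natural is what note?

A

D up a perfect fifth is A, so the target letter is A.
From D, a perfect fifth is 7 semitones up: A.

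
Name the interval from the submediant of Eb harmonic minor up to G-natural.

augmented fifth

The submediant of Eb harmonic minor is Cb.
Cb up to G: letters C→G make it a fifth; 8 semitones makes it augmented.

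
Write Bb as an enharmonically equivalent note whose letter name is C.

Cbb

Plain C sits 2 semitones above Bb, so on the letter C the same pitch needs a double flat: Cbb.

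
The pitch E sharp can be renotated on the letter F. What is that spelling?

F

E# is pitch class 5. The letter F alone is pitch class 5.
Pitch class 5 on F needs no accidental: F.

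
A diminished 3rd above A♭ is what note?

Cbb

A third above A lands on the letter C.
A diminished third spans 2 semitones, so Ab moves to pitch class 10. On the letter C that is Cbb.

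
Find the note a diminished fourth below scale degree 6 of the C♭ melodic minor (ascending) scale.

Scale degree 6 of Cb melodic minor (ascending) is Ab.
A diminished fourth (4 semitones) below Ab lands on the letter E, giving E.

E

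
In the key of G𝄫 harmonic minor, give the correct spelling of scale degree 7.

Degree 7 takes the letter 6 steps above G, which is F.
In harmonic minor, degree 7 sits 11 semitones above the tonic. Gbb + 11 semitones is pitch class 4, spelled on F as Fb.

Fb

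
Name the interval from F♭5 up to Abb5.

minor third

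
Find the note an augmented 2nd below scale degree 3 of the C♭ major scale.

Scale degree 3 of Cb major is Eb.
An augmented second (3 semitones) below Eb lands on the letter D, giving Dbb.

Dbb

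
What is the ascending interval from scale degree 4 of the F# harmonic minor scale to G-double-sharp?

augmented sixth

Scale degree 4 of F# harmonic minor is B.
B up to G##: letters B→G make it a sixth; 10 semitones makes it augmented.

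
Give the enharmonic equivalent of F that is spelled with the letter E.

F is pitch class 5. The letter E alone is pitch class 4.
To reach pitch class 5 from E requires an offset of +1 semitone, i.e. sharp: E#.

E#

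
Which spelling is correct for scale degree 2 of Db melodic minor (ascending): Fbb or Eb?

Eb

Each scale degree takes a distinct letter name. Degree 2 of a scale on D must use the letter E.
Eb and Fbb are enharmonically the same pitch, but only Eb uses the letter E, so it is the correct spelling here.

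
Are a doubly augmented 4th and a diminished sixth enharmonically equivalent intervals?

A doubly augmented fourth spans 7 semitones; a diminished sixth spans 7.
They are enharmonically equivalent.

Yes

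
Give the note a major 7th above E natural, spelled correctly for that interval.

E up a major seventh is D#, so the target letter is D.
From E, a major seventh is 11 semitones up: D#.

D#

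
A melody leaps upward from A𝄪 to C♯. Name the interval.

The letter names run A→C, a span of 2 letter steps, so the interval is some kind of third.
A## to C# is 2 semitones. A major third is 4, so 2 makes it diminished.

diminished third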